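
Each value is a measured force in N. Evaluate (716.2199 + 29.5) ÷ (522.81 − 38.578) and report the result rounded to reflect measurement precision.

1.540

716.2199 + 29.5 = 745.7199, limited to 1 d.p. → 4 s.f.; 522.81 − 38.578 = 484.232, limited to 2 d.p. → 5 s.f.
Carrying full precision, 745.7199 ÷ 484.232 = 1.54000541063…; keep min(4, 5) = 4 s.f.
Rounded to 4 significant figures: 1.540.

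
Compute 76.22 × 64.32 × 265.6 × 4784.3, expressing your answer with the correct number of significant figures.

76.22 × 64.32 × 265.6 × 4784.3 = 6.22961855418 × 10^9…
Multiplication/division keeps the fewest significant figures: 76.22 → 4 s.f., 64.32 → 4 s.f., 265.6 → 4 s.f., 4784.3 → 5 s.f.; limit is 4.
Rounded to 4 significant figures: 6.230 × 10^9.

6.230 × 10^9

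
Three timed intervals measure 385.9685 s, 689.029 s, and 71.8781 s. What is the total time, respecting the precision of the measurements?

1146.876 s

385.9685 s + 689.029 s + 71.8781 s = 1146.8756 s.
Addition/subtraction keeps the fewest decimal places: 385.9685 → 4 decimal places, 689.029 → 3 decimal places, 71.8781 → 4 decimal places; limit is 3.
Rounded to 3 decimal places: 1146.876 s.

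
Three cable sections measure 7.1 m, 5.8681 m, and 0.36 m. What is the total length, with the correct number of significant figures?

7.1 m + 5.8681 m + 0.36 m = 13.3281 m.
Addition/subtraction keeps the fewest decimal places: 7.1 → 1 decimal place, 5.8681 → 4 decimal places, 0.36 → 2 decimal places; limit is 1.
Rounded to 1 decimal place: 13.3 m.

13.3 m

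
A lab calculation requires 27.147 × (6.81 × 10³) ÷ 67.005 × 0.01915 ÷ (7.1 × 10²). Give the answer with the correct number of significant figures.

0.074

27.147 × (6.81 × 10³) ÷ 67.005 × 0.01915 ÷ (7.1 × 10²) = 0.0744170025256…
Multiplication/division keeps the fewest significant figures: 27.147 → 5 s.f., 6.81 × 10³ → 3 s.f., 67.005 → 5 s.f., 0.01915 → 4 s.f., 7.1 × 10² → 2 s.f.; limit is 2.
Rounded to 2 significant figures: 0.074.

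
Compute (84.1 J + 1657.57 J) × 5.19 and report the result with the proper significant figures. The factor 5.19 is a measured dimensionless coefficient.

9.04 × 10³ J

84.1 J + 1657.57 J = 1741.67 J; the sum is limited to 1 decimal place (5 s.f.).
Carrying full precision, 1741.67 × 5.19 = 9039.2673 J; 5.19 has 3 s.f., so the result keeps min(5, 3) = 3 s.f.
Rounded to 3 significant figures: 9.04 × 10³ J.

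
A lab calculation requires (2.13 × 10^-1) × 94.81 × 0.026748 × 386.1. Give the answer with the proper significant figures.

209

(2.13 × 10^-1) × 94.81 × 0.026748 × 386.1 = 208.557045667…
Multiplication/division keeps the fewest significant figures: 2.13 × 10^-1 → 3 s.f., 94.81 → 4 s.f., 0.026748 → 5 s.f., 386.1 → 4 s.f.; limit is 3.
Rounded to 3 significant figures: 209.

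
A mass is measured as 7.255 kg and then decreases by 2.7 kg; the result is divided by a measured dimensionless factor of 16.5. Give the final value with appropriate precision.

7.255 kg − 2.7 kg = 4.555 kg; the difference is limited to 1 decimal place (2 s.f.).
Carrying full precision, 4.555 ÷ 16.5 = 0.276060606061… kg; 16.5 has 3 s.f., so the result keeps min(2, 3) = 2 s.f.
Rounded to 2 significant figures: 0.28 kg.

0.28 kg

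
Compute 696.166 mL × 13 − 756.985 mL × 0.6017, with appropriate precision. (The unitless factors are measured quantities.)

696.166 × 13 = 9050.158 → 9.1 × 10³ mL (2 s.f., last digit at the 10^2 place).
756.985 × 0.6017 = 455.4778745 → 455.5 mL (4 s.f., last digit at the 10^-1 place).
Difference: 8594.6801255 mL; keep the coarser place, 10^2.
Result: 8.6 × 10³ mL.

8.6 × 10³ mL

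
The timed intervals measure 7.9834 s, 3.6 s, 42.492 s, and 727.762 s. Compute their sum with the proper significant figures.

7.9834 s + 3.6 s + 42.492 s + 727.762 s = 781.8374 s.
Addition/subtraction keeps the fewest decimal places: 7.9834 → 4 decimal places, 3.6 → 1 decimal place, 42.492 → 3 decimal places, 727.762 → 3 decimal places; limit is 1.
Rounded to 1 decimal place: 781.8 s.

781.8 s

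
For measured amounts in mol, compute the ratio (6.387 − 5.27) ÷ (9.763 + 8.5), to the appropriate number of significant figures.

6.387 − 5.27 = 1.117, limited to 2 d.p. → 3 s.f.; 9.763 + 8.5 = 18.263, limited to 1 d.p. → 3 s.f.
Carrying full precision, 1.117 ÷ 18.263 = 0.0611619120626…; keep min(3, 3) = 3 s.f.
Rounded to 3 significant figures: 0.0612.

0.0612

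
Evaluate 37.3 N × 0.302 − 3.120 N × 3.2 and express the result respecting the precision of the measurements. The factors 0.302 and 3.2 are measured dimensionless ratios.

1 N

37.3 × 0.302 = 11.2646 → 11.3 N (3 s.f., last digit at the 10^-1 place).
3.120 × 3.2 = 9.984 → 1.0 × 10^1 N (2 s.f., last digit at the 10^0 place).
Difference: 1.2806 N; keep the coarser place, 10^0.
Result: 1 N.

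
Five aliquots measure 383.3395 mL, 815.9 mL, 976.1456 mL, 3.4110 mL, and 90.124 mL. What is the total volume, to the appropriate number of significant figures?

383.3395 mL + 815.9 mL + 976.1456 mL + 3.4110 mL + 90.124 mL = 2268.9201 mL.
Addition/subtraction keeps the fewest decimal places: 383.3395 → 4 decimal places, 815.9 → 1 decimal place, 976.1456 → 4 decimal places, 3.4110 → 4 decimal places, 90.124 → 3 decimal places; limit is 1.
Rounded to 1 decimal place: 2268.9 mL.

2268.9 mL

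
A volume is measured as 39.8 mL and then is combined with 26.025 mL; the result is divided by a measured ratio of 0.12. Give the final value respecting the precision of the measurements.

39.8 mL + 26.025 mL = 65.825 mL; the sum is limited to 1 decimal place (3 s.f.).
Carrying full precision, 65.825 ÷ 0.12 = 548.541666667… mL; 0.12 has 2 s.f., so the result keeps min(3, 2) = 2 s.f.
Rounded to 2 significant figures: 5.5 × 10^2 mL.

5.5 × 10^2 mL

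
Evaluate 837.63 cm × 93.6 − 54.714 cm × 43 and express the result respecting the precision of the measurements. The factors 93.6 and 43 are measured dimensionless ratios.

7.60 × 10^4 cm

837.63 × 93.6 = 78402.168 → 7.84 × 10^4 cm (3 s.f., last digit at the 10^2 place).
54.714 × 43 = 2352.702 → 2.4 × 10^3 cm (2 s.f., last digit at the 10^2 place).
Difference: 76049.466 cm; keep the coarser place, 10^2.
Result: 7.60 × 10^4 cm.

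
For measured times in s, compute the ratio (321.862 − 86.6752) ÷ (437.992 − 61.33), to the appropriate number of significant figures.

0.62440

321.862 − 86.6752 = 235.1868, limited to 3 d.p. → 6 s.f.; 437.992 − 61.33 = 376.662, limited to 2 d.p. → 5 s.f.
Carrying full precision, 235.1868 ÷ 376.662 = 0.624397470411…; keep min(6, 5) = 5 s.f.
Rounded to 5 significant figures: 0.62440.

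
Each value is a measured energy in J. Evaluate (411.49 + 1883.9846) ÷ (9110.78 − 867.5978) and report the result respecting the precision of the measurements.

411.49 + 1883.9846 = 2295.4746, limited to 2 d.p. → 6 s.f.; 9110.78 − 867.5978 = 8243.1822, limited to 2 d.p. → 6 s.f.
Carrying full precision, 2295.4746 ÷ 8243.1822 = 0.278469472627…; keep min(6, 6) = 6 s.f.
Rounded to 6 significant figures: 0.278469.

0.278469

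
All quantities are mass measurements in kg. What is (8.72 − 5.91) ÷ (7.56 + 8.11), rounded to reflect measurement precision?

0.179

8.72 − 5.91 = 2.81, limited to 2 d.p. → 3 s.f.; 7.56 + 8.11 = 15.67, limited to 2 d.p. → 4 s.f.
Carrying full precision, 2.81 ÷ 15.67 = 0.179323548181…; keep min(3, 4) = 3 s.f.
Rounded to 3 significant figures: 0.179.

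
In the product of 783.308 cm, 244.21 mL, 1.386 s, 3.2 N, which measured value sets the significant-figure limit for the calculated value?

3.2 N

783.308 cm → 6 s.f.; 244.21 mL → 5 s.f.; 1.386 s → 4 s.f.; 3.2 N → 2 s.f.
The fewest is 2 significant figures, from 3.2 N.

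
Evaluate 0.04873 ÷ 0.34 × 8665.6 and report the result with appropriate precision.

1.2 × 10³

0.04873 ÷ 0.34 × 8665.6 = 1241.98437647…
Multiplication/division keeps the fewest significant figures: 0.04873 → 4 s.f., 0.34 → 2 s.f., 8665.6 → 5 s.f.; limit is 2.
Rounded to 2 significant figures: 1.2 × 10³.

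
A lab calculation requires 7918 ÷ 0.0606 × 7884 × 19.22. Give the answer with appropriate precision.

7918 ÷ 0.0606 × 7884 × 19.22 = 1.97989825188 × 10^10…
Multiplication/division keeps the fewest significant figures: 7918 → 4 s.f., 0.0606 → 3 s.f., 7884 → 4 s.f., 19.22 → 4 s.f.; limit is 3.
Rounded to 3 significant figures: 1.98 × 10^10.

1.98 × 10^10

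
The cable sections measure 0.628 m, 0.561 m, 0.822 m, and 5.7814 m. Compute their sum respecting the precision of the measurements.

7.792 m

0.628 m + 0.561 m + 0.822 m + 5.7814 m = 7.7924 m.
Addition/subtraction keeps the fewest decimal places: 0.628 → 3 decimal places, 0.561 → 3 decimal places, 0.822 → 3 decimal places, 5.7814 → 4 decimal places; limit is 3.
Rounded to 3 decimal places: 7.792 m.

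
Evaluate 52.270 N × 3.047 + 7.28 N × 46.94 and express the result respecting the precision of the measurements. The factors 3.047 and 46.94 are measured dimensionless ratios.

52.270 × 3.047 = 159.26669 → 159.3 N (4 s.f., last digit at the 10^-1 place).
7.28 × 46.94 = 341.7232 → 342 N (3 s.f., last digit at the 10^0 place).
Sum: 500.98989 N; keep the coarser place, 10^0.
Result: 501 N.

501 N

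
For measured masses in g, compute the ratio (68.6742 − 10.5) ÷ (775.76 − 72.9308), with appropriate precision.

0.0828

68.6742 − 10.5 = 58.1742, limited to 1 d.p. → 3 s.f.; 775.76 − 72.9308 = 702.8292, limited to 2 d.p. → 5 s.f.
Carrying full precision, 58.1742 ÷ 702.8292 = 0.082771461402…; keep min(3, 5) = 3 s.f.
Rounded to 3 significant figures: 0.0828.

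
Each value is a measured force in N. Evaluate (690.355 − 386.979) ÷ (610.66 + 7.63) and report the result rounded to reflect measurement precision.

0.49067

690.355 − 386.979 = 303.376, limited to 3 d.p. → 6 s.f.; 610.66 + 7.63 = 618.29, limited to 2 d.p. → 5 s.f.
Carrying full precision, 303.376 ÷ 618.29 = 0.490669426968…; keep min(6, 5) = 5 s.f.
Rounded to 5 significant figures: 0.49067.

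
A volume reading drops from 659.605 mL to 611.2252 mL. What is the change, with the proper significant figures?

659.605 mL − 611.2252 mL = 48.3798 mL.
Addition/subtraction keeps the fewest decimal places: 659.605 → 3 decimal places, 611.2252 → 4 decimal places; limit is 3.
Rounded to 3 decimal places: 48.380 mL.

48.380 mL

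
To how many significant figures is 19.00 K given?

4

19.00: trailing zeros after a decimal point are significant.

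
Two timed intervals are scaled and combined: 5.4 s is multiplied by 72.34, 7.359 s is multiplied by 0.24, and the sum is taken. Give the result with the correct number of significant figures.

5.4 × 72.34 = 390.636 → 3.9 × 10^2 s (2 s.f., last digit at the 10^1 place).
7.359 × 0.24 = 1.76616 → 1.8 s (2 s.f., last digit at the 10^-1 place).
Sum: 392.40216 s; keep the coarser place, 10^1.
Result: 3.9 × 10^2 s.

3.9 × 10^2 s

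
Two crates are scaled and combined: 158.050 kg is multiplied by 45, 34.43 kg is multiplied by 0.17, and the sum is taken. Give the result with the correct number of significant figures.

158.050 × 45 = 7112.25 → 7.1 × 10³ kg (2 s.f., last digit at the 10^2 place).
34.43 × 0.17 = 5.8531 → 5.9 kg (2 s.f., last digit at the 10^-1 place).
Sum: 7118.1031 kg; keep the coarser place, 10^2.
Result: 7.1 × 10³ kg.

7.1 × 10³ kg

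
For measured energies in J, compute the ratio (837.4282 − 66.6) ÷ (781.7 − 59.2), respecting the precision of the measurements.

837.4282 − 66.6 = 770.8282, limited to 1 d.p. → 4 s.f.; 781.7 − 59.2 = 722.5, limited to 1 d.p. → 4 s.f.
Carrying full precision, 770.8282 ÷ 722.5 = 1.06689024221…; keep min(4, 4) = 4 s.f.
Rounded to 4 significant figures: 1.067.

1.067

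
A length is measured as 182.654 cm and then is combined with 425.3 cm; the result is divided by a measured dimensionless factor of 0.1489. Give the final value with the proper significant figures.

4.083 × 10^3 cm

182.654 cm + 425.3 cm = 607.954 cm; the sum is limited to 1 decimal place (4 s.f.).
Carrying full precision, 607.954 ÷ 0.1489 = 4082.96843519… cm; 0.1489 has 4 s.f., so the result keeps min(4, 4) = 4 s.f.
Rounded to 4 significant figures: 4.083 × 10^3 cm.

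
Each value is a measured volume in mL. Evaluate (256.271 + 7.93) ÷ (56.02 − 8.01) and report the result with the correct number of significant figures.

5.503

256.271 + 7.93 = 264.201, limited to 2 d.p. → 5 s.f.; 56.02 − 8.01 = 48.01, limited to 2 d.p. → 4 s.f.
Carrying full precision, 264.201 ÷ 48.01 = 5.50304103312…; keep min(5, 4) = 4 s.f.
Rounded to 4 significant figures: 5.503.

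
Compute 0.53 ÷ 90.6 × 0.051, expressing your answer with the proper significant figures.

3.0 × 10⁻⁴

0.53 ÷ 90.6 × 0.051 = 0.000298344370861…
Multiplication/division keeps the fewest significant figures: 0.53 → 2 s.f., 90.6 → 3 s.f., 0.051 → 2 s.f.; limit is 2.
Rounded to 2 significant figures: 3.0 × 10⁻⁴.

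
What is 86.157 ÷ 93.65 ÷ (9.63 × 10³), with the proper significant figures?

86.157 ÷ 93.65 ÷ (9.63 × 10³) = 0.0000955336782911…
Multiplication/division keeps the fewest significant figures: 86.157 → 5 s.f., 93.65 → 4 s.f., 9.63 × 10³ → 3 s.f.; limit is 3.
Rounded to 3 significant figures: 9.55 × 10⁻⁵.

9.55 × 10⁻⁵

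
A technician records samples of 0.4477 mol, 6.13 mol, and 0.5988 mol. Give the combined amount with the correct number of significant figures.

7.18 mol

0.4477 mol + 6.13 mol + 0.5988 mol = 7.1765 mol.
Addition/subtraction keeps the fewest decimal places: 0.4477 → 4 decimal places, 6.13 → 2 decimal places, 0.5988 → 4 decimal places; limit is 2.
Rounded to 2 decimal places: 7.18 mol.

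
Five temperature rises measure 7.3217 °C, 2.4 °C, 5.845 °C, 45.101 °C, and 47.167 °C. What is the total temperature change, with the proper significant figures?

107.8 °C

7.3217 °C + 2.4 °C + 5.845 °C + 45.101 °C + 47.167 °C = 107.8347 °C.
Addition/subtraction keeps the fewest decimal places: 7.3217 → 4 decimal places, 2.4 → 1 decimal place, 5.845 → 3 decimal places, 45.101 → 3 decimal places, 47.167 → 3 decimal places; limit is 1.
Rounded to 1 decimal place: 107.8 °C.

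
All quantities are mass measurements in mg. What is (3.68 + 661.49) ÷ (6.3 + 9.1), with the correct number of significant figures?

3.68 + 661.49 = 665.17, limited to 2 d.p. → 5 s.f.; 6.3 + 9.1 = 15.4, limited to 1 d.p. → 3 s.f.
Carrying full precision, 665.17 ÷ 15.4 = 43.1928571429…; keep min(5, 3) = 3 s.f.
Rounded to 3 significant figures: 43.2.

43.2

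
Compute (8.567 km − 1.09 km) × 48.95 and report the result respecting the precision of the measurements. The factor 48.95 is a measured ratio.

3.66 × 10² km

8.567 km − 1.09 km = 7.477 km; the difference is limited to 2 decimal places (3 s.f.).
Carrying full precision, 7.477 × 48.95 = 365.99915 km; 48.95 has 4 s.f., so the result keeps min(3, 4) = 3 s.f.
Rounded to 3 significant figures: 3.66 × 10² km.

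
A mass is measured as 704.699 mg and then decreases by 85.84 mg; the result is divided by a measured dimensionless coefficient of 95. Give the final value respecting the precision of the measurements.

704.699 mg − 85.84 mg = 618.859 mg; the difference is limited to 2 decimal places (5 s.f.).
Carrying full precision, 618.859 ÷ 95 = 6.51430526316… mg; 95 has 2 s.f., so the result keeps min(5, 2) = 2 s.f.
Rounded to 2 significant figures: 6.5 mg.

6.5 mg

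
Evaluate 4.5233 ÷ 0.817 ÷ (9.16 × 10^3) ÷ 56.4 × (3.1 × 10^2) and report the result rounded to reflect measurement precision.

4.5233 ÷ 0.817 ÷ (9.16 × 10^3) ÷ 56.4 × (3.1 × 10^2) = 0.00332215929098…
Multiplication/division keeps the fewest significant figures: 4.5233 → 5 s.f., 0.817 → 3 s.f., 9.16 × 10^3 → 3 s.f., 56.4 → 3 s.f., 3.1 × 10^2 → 2 s.f.; limit is 2.
Rounded to 2 significant figures: 0.0033.

0.0033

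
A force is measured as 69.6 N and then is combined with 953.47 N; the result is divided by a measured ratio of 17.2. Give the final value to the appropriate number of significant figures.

59.5 N

69.6 N + 953.47 N = 1023.07 N; the sum is limited to 1 decimal place (5 s.f.).
Carrying full precision, 1023.07 ÷ 17.2 = 59.4808139535… N; 17.2 has 3 s.f., so the result keeps min(5, 3) = 3 s.f.
Rounded to 3 significant figures: 59.5 N.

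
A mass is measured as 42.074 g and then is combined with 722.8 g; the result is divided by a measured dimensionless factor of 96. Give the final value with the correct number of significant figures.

8.0 g

42.074 g + 722.8 g = 764.874 g; the sum is limited to 1 decimal place (4 s.f.).
Carrying full precision, 764.874 ÷ 96 = 7.9674375 g; 96 has 2 s.f., so the result keeps min(4, 2) = 2 s.f.
Rounded to 2 significant figures: 8.0 g.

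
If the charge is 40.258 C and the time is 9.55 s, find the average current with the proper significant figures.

average current = 40.258 C ÷ 9.55 s = 4.2154973822… A.
40.258 has 5 significant figures; 9.55 has 3.
Division/multiplication keeps the fewest: 3 significant figures.
Rounded: 4.22 A.

4.22 A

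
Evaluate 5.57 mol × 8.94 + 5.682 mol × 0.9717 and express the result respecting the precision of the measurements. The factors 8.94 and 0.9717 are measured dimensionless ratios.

55.3 mol

5.57 × 8.94 = 49.7958 → 49.8 mol (3 s.f., last digit at the 10^-1 place).
5.682 × 0.9717 = 5.5211994 → 5.521 mol (4 s.f., last digit at the 10^-3 place).
Sum: 55.3169994 mol; keep the coarser place, 10^-1.
Result: 55.3 mol.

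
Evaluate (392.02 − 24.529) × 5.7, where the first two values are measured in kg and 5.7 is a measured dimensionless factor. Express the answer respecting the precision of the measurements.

392.02 kg − 24.529 kg = 367.491 kg; the difference is limited to 2 decimal places (5 s.f.).
Carrying full precision, 367.491 × 5.7 = 2094.6987 kg; 5.7 has 2 s.f., so the result keeps min(5, 2) = 2 s.f.
Rounded to 2 significant figures: 2.1 × 10³ kg.

2.1 × 10³ kg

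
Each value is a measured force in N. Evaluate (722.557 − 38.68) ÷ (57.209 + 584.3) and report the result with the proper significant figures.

722.557 − 38.68 = 683.877, limited to 2 d.p. → 5 s.f.; 57.209 + 584.3 = 641.509, limited to 1 d.p. → 4 s.f.
Carrying full precision, 683.877 ÷ 641.509 = 1.06604427997…; keep min(5, 4) = 4 s.f.
Rounded to 4 significant figures: 1.066.

1.066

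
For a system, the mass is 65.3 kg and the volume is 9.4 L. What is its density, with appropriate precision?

6.9 kg/L

density = 65.3 kg ÷ 9.4 L = 6.94680851064… kg/L.
65.3 has 3 significant figures; 9.4 has 2.
Division/multiplication keeps the fewest: 2 significant figures.
Rounded: 6.9 kg/L.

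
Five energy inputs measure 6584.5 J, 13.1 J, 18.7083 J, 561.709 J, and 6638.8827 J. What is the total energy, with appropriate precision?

13816.9 J

6584.5 J + 13.1 J + 18.7083 J + 561.709 J + 6638.8827 J = 13816.9000 J.
Addition/subtraction keeps the fewest decimal places: 6584.5 → 1 decimal place, 13.1 → 1 decimal place, 18.7083 → 4 decimal places, 561.709 → 3 decimal places, 6638.8827 → 4 decimal places; limit is 1.
Rounded to 1 decimal place: 13816.9 J.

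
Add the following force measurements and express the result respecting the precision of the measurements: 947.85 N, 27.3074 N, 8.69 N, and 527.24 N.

947.85 N + 27.3074 N + 8.69 N + 527.24 N = 1511.0874 N.
Addition/subtraction keeps the fewest decimal places: 947.85 → 2 decimal places, 27.3074 → 4 decimal places, 8.69 → 2 decimal places, 527.24 → 2 decimal places; limit is 2.
Rounded to 2 decimal places: 1.51109 × 10^3 N.

1.51109 × 10^3 N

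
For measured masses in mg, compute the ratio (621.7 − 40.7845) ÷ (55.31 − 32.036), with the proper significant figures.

24.96

621.7 − 40.7845 = 580.9155, limited to 1 d.p. → 4 s.f.; 55.31 − 32.036 = 23.274, limited to 2 d.p. → 4 s.f.
Carrying full precision, 580.9155 ÷ 23.274 = 24.9598478989…; keep min(4, 4) = 4 s.f.
Rounded to 4 significant figures: 24.96.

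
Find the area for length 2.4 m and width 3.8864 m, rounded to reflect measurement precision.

area = 2.4 m × 3.8864 m = 9.32736 m².
2.4 has 2 significant figures; 3.8864 has 5.
Division/multiplication keeps the fewest: 2 significant figures.
Rounded: 9.3 m².

9.3 m²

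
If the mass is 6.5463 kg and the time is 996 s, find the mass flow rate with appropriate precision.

mass flow rate = 6.5463 kg ÷ 996 s = 0.00657259036145… kg/s.
6.5463 has 5 significant figures; 996 has 3.
Division/multiplication keeps the fewest: 3 significant figures.
Rounded: 0.00657 kg/s.

0.00657 kg/s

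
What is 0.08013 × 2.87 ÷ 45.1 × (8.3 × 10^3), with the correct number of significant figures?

42

0.08013 × 2.87 ÷ 45.1 × (8.3 × 10^3) = 42.3232090909…
Multiplication/division keeps the fewest significant figures: 0.08013 → 4 s.f., 2.87 → 3 s.f., 45.1 → 3 s.f., 8.3 × 10^3 → 2 s.f.; limit is 2.
Rounded to 2 significant figures: 42.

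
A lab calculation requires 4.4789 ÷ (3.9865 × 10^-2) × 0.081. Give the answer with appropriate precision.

9.1

4.4789 ÷ (3.9865 × 10^-2) × 0.081 = 9.10048664242…
Multiplication/division keeps the fewest significant figures: 4.4789 → 5 s.f., 3.9865 × 10^-2 → 5 s.f., 0.081 → 2 s.f.; limit is 2.
Rounded to 2 significant figures: 9.1.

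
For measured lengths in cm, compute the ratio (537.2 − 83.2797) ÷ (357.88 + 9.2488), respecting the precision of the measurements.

537.2 − 83.2797 = 453.9203, limited to 1 d.p. → 4 s.f.; 357.88 + 9.2488 = 367.1288, limited to 2 d.p. → 5 s.f.
Carrying full precision, 453.9203 ÷ 367.1288 = 1.23640613322…; keep min(4, 5) = 4 s.f.
Rounded to 4 significant figures: 1.236.

1.236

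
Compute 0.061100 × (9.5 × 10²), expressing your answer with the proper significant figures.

58

0.061100 × (9.5 × 10²) = 58.045
Multiplication/division keeps the fewest significant figures: 0.061100 → 5 s.f., 9.5 × 10² → 2 s.f.; limit is 2.
Rounded to 2 significant figures: 58.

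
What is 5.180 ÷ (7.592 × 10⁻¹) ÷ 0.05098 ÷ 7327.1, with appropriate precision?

0.01827

5.180 ÷ (7.592 × 10⁻¹) ÷ 0.05098 ÷ 7327.1 = 0.0182659224882…
Multiplication/division keeps the fewest significant figures: 5.180 → 4 s.f., 7.592 × 10⁻¹ → 4 s.f., 0.05098 → 4 s.f., 7327.1 → 5 s.f.; limit is 4.
Rounded to 4 significant figures: 0.01827.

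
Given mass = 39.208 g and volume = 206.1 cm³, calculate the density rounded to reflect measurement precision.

density = 39.208 g ÷ 206.1 cm³ = 0.190237748666… g/cm³.
39.208 has 5 significant figures; 206.1 has 4.
Division/multiplication keeps the fewest: 4 significant figures.
Rounded: 0.1902 g/cm³.

0.1902 g/cm³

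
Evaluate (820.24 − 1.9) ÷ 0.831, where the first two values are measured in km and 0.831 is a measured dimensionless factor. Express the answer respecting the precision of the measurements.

985 km

820.24 km − 1.9 km = 818.34 km; the difference is limited to 1 decimal place (4 s.f.).
Carrying full precision, 818.34 ÷ 0.831 = 984.76534296… km; 0.831 has 3 s.f., so the result keeps min(4, 3) = 3 s.f.
Rounded to 3 significant figures: 985 km.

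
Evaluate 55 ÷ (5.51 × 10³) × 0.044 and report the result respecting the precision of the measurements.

55 ÷ (5.51 × 10³) × 0.044 = 0.000439201451906…
Multiplication/division keeps the fewest significant figures: 55 → 2 s.f., 5.51 × 10³ → 3 s.f., 0.044 → 2 s.f.; limit is 2.
Rounded to 2 significant figures: 4.4 × 10⁻⁴.

4.4 × 10⁻⁴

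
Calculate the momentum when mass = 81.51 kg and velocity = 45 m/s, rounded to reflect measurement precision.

momentum = 81.51 kg × 45 m/s = 3667.95 kg·m/s.
81.51 has 4 significant figures; 45 has 2.
Division/multiplication keeps the fewest: 2 significant figures.
Rounded: 3.7 × 10³ kg·m/s.

3.7 × 10³ kg·m/s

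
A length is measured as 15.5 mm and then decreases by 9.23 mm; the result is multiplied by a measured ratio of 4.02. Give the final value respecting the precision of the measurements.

15.5 mm − 9.23 mm = 6.27 mm; the difference is limited to 1 decimal place (2 s.f.).
Carrying full precision, 6.27 × 4.02 = 25.2054 mm; 4.02 has 3 s.f., so the result keeps min(2, 3) = 2 s.f.
Rounded to 2 significant figures: 25 mm.

25 mm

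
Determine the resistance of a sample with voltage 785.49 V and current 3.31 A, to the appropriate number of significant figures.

resistance = 785.49 V ÷ 3.31 A = 237.3081571… Ω.
785.49 has 5 significant figures; 3.31 has 3.
Division/multiplication keeps the fewest: 3 significant figures.
Rounded: 237 Ω.

237 Ω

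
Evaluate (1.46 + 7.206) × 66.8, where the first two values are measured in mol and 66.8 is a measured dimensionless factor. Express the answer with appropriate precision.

1.46 mol + 7.206 mol = 8.666 mol; the sum is limited to 2 decimal places (3 s.f.).
Carrying full precision, 8.666 × 66.8 = 578.8888 mol; 66.8 has 3 s.f., so the result keeps min(3, 3) = 3 s.f.
Rounded to 3 significant figures: 5.79 × 10^2 mol.

5.79 × 10^2 mol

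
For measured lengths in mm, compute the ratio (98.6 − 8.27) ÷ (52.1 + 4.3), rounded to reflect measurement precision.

1.60

98.6 − 8.27 = 90.33, limited to 1 d.p. → 3 s.f.; 52.1 + 4.3 = 56.4, limited to 1 d.p. → 3 s.f.
Carrying full precision, 90.33 ÷ 56.4 = 1.60159574468…; keep min(3, 3) = 3 s.f.
Rounded to 3 significant figures: 1.60.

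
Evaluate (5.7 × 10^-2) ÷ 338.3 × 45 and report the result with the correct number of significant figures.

7.6 × 10^-3

(5.7 × 10^-2) ÷ 338.3 × 45 = 0.00758202778599…
Multiplication/division keeps the fewest significant figures: 5.7 × 10^-2 → 2 s.f., 338.3 → 4 s.f., 45 → 2 s.f.; limit is 2.
Rounded to 2 significant figures: 7.6 × 10^-3.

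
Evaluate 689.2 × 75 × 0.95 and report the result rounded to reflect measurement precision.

4.9 × 10⁴

689.2 × 75 × 0.95 = 49105.5
Multiplication/division keeps the fewest significant figures: 689.2 → 4 s.f., 75 → 2 s.f., 0.95 → 2 s.f.; limit is 2.
Rounded to 2 significant figures: 4.9 × 10⁴.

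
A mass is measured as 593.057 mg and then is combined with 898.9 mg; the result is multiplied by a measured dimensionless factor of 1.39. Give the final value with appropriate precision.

593.057 mg + 898.9 mg = 1491.957 mg; the sum is limited to 1 decimal place (5 s.f.).
Carrying full precision, 1491.957 × 1.39 = 2073.82023 mg; 1.39 has 3 s.f., so the result keeps min(5, 3) = 3 s.f.
Rounded to 3 significant figures: 2.07 × 10^3 mg.

2.07 × 10^3 mg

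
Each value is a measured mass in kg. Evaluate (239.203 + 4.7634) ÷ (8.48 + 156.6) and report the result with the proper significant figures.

239.203 + 4.7634 = 243.9664, limited to 3 d.p. → 6 s.f.; 8.48 + 156.6 = 165.08, limited to 1 d.p. → 4 s.f.
Carrying full precision, 243.9664 ÷ 165.08 = 1.47786770051…; keep min(6, 4) = 4 s.f.
Rounded to 4 significant figures: 1.478.

1.478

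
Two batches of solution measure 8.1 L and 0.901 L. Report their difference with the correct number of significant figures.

7.2 L

8.1 L − 0.901 L = 7.199 L.
Addition/subtraction keeps the fewest decimal places: 8.1 → 1 decimal place, 0.901 → 3 decimal places; limit is 1.
Rounded to 1 decimal place: 7.2 L.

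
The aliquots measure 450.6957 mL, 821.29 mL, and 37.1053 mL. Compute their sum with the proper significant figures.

450.6957 mL + 821.29 mL + 37.1053 mL = 1309.0910 mL.
Addition/subtraction keeps the fewest decimal places: 450.6957 → 4 decimal places, 821.29 → 2 decimal places, 37.1053 → 4 decimal places; limit is 2.
Rounded to 2 decimal places: 1309.09 mL.

1309.09 mL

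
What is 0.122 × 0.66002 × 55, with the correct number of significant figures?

4.4

0.122 × 0.66002 × 55 = 4.4287342
Multiplication/division keeps the fewest significant figures: 0.122 → 3 s.f., 0.66002 → 5 s.f., 55 → 2 s.f.; limit is 2.
Rounded to 2 significant figures: 4.4.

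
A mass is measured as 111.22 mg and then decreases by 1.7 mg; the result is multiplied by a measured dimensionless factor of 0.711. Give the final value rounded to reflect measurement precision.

111.22 mg − 1.7 mg = 109.52 mg; the difference is limited to 1 decimal place (4 s.f.).
Carrying full precision, 109.52 × 0.711 = 77.86872 mg; 0.711 has 3 s.f., so the result keeps min(4, 3) = 3 s.f.
Rounded to 3 significant figures: 77.9 mg.

77.9 mg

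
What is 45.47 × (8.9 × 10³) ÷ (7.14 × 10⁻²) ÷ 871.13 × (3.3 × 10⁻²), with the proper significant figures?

2.1 × 10²

45.47 × (8.9 × 10³) ÷ (7.14 × 10⁻²) ÷ 871.13 × (3.3 × 10⁻²) = 214.707748952…
Multiplication/division keeps the fewest significant figures: 45.47 → 4 s.f., 8.9 × 10³ → 2 s.f., 7.14 × 10⁻² → 3 s.f., 871.13 → 5 s.f., 3.3 × 10⁻² → 2 s.f.; limit is 2.
Rounded to 2 significant figures: 2.1 × 10².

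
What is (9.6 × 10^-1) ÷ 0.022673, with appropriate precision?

42

(9.6 × 10^-1) ÷ 0.022673 = 42.341110572…
Multiplication/division keeps the fewest significant figures: 9.6 × 10^-1 → 2 s.f., 0.022673 → 5 s.f.; limit is 2.
Rounded to 2 significant figures: 42.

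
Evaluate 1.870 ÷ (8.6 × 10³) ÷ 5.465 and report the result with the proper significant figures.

4.0 × 10⁻⁵

1.870 ÷ (8.6 × 10³) ÷ 5.465 = 0.0000397880805975…
Multiplication/division keeps the fewest significant figures: 1.870 → 4 s.f., 8.6 × 10³ → 2 s.f., 5.465 → 4 s.f.; limit is 2.
Rounded to 2 significant figures: 4.0 × 10⁻⁵.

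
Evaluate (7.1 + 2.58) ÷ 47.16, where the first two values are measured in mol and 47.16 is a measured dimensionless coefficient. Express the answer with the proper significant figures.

7.1 mol + 2.58 mol = 9.68 mol; the sum is limited to 1 decimal place (2 s.f.).
Carrying full precision, 9.68 ÷ 47.16 = 0.205258693808… mol; 47.16 has 4 s.f., so the result keeps min(2, 4) = 2 s.f.
Rounded to 2 significant figures: 0.21 mol.

0.21 mol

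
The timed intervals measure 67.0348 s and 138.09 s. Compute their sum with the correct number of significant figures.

67.0348 s + 138.09 s = 205.1248 s.
Addition/subtraction keeps the fewest decimal places: 67.0348 → 4 decimal places, 138.09 → 2 decimal places; limit is 2.
Rounded to 2 decimal places: 205.12 s.

205.12 s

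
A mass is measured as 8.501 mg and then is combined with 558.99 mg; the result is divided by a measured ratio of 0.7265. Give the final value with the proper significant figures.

8.501 mg + 558.99 mg = 567.491 mg; the sum is limited to 2 decimal places (5 s.f.).
Carrying full precision, 567.491 ÷ 0.7265 = 781.130075705… mg; 0.7265 has 4 s.f., so the result keeps min(5, 4) = 4 s.f.
Rounded to 4 significant figures: 781.1 mg.

781.1 mg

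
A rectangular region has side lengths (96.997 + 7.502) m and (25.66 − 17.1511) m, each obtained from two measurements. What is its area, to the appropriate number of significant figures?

889 m²

96.997 + 7.502 = 104.499, limited to 3 d.p. → 6 s.f.; 25.66 − 17.1511 = 8.5089, limited to 2 d.p. → 3 s.f.
Carrying full precision, 104.499 × 8.5089 = 889.1715411; keep min(6, 3) = 3 s.f.
Rounded to 3 significant figures: 889 m².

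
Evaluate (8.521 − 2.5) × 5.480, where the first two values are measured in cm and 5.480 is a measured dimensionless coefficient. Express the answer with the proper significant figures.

33 cm

8.521 cm − 2.5 cm = 6.021 cm; the difference is limited to 1 decimal place (2 s.f.).
Carrying full precision, 6.021 × 5.480 = 32.99508 cm; 5.480 has 4 s.f., so the result keeps min(2, 4) = 2 s.f.
Rounded to 2 significant figures: 33 cm.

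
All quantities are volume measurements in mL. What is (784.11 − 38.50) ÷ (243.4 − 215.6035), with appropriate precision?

26.8

784.11 − 38.50 = 745.61, limited to 2 d.p. → 5 s.f.; 243.4 − 215.6035 = 27.7965, limited to 1 d.p. → 3 s.f.
Carrying full precision, 745.61 ÷ 27.7965 = 26.8238807044…; keep min(5, 3) = 3 s.f.
Rounded to 3 significant figures: 26.8.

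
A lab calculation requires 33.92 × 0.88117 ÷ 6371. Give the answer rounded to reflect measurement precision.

33.92 × 0.88117 ÷ 6371 = 0.00469145917438…
Multiplication/division keeps the fewest significant figures: 33.92 → 4 s.f., 0.88117 → 5 s.f., 6371 → 4 s.f.; limit is 4.
Rounded to 4 significant figures: 0.004691.

0.004691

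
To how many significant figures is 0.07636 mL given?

0.07636: leading zeros are not significant.

4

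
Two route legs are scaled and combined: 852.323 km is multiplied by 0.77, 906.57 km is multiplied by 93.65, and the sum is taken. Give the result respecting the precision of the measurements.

852.323 × 0.77 = 656.28871 → 6.6 × 10^2 km (2 s.f., last digit at the 10^1 place).
906.57 × 93.65 = 84900.2805 → 8.490 × 10^4 km (4 s.f., last digit at the 10^1 place).
Sum: 85556.56921 km; keep the coarser place, 10^1.
Result: 8.556 × 10^4 km.

8.556 × 10^4 km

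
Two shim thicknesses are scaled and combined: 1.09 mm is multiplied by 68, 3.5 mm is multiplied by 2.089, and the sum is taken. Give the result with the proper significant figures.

81 mm

1.09 × 68 = 74.12 → 74 mm (2 s.f., last digit at the 10^0 place).
3.5 × 2.089 = 7.3115 → 7.3 mm (2 s.f., last digit at the 10^-1 place).
Sum: 81.4315 mm; keep the coarser place, 10^0.
Result: 81 mm.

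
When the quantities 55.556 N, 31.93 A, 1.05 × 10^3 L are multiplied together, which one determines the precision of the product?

55.556 N → 5 s.f.; 31.93 A → 4 s.f.; 1.05 × 10^3 L → 3 s.f.
The fewest is 3 significant figures, from 1.05 × 10^3 L.

1.05 × 10^3 L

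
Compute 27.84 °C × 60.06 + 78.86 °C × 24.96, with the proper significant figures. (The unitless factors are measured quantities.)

3640. °C

27.84 × 60.06 = 1672.0704 → 1672 °C (4 s.f., last digit at the 10^0 place).
78.86 × 24.96 = 1968.3456 → 1968 °C (4 s.f., last digit at the 10^0 place).
Sum: 3640.416 °C; keep the coarser place, 10^0.
Result: 3640. °C.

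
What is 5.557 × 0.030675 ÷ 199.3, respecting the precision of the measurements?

5.557 × 0.030675 ÷ 199.3 = 0.000855298419468…
Multiplication/division keeps the fewest significant figures: 5.557 → 4 s.f., 0.030675 → 5 s.f., 199.3 → 4 s.f.; limit is 4.
Rounded to 4 significant figures: 8.553 × 10^-4.

8.553 × 10^-4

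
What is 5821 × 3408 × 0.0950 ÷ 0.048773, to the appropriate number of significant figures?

3.86 × 10^7

5821 × 3408 × 0.0950 ÷ 0.048773 = 38640373.9774…
Multiplication/division keeps the fewest significant figures: 5821 → 4 s.f., 3408 → 4 s.f., 0.0950 → 3 s.f., 0.048773 → 5 s.f.; limit is 3.
Rounded to 3 significant figures: 3.86 × 10^7.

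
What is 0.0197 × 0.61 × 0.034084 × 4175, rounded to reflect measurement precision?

0.0197 × 0.61 × 0.034084 × 4175 = 1.7100275119
Multiplication/division keeps the fewest significant figures: 0.0197 → 3 s.f., 0.61 → 2 s.f., 0.034084 → 5 s.f., 4175 → 4 s.f.; limit is 2.
Rounded to 2 significant figures: 1.7.

1.7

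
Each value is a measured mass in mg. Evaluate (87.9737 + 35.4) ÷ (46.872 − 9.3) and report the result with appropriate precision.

87.9737 + 35.4 = 123.3737, limited to 1 d.p. → 4 s.f.; 46.872 − 9.3 = 37.572, limited to 1 d.p. → 3 s.f.
Carrying full precision, 123.3737 ÷ 37.572 = 3.28366070478…; keep min(4, 3) = 3 s.f.
Rounded to 3 significant figures: 3.28.

3.28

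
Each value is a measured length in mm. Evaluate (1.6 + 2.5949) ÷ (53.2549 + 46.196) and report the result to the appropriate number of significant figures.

0.042

1.6 + 2.5949 = 4.1949, limited to 1 d.p. → 2 s.f.; 53.2549 + 46.196 = 99.4509, limited to 3 d.p. → 5 s.f.
Carrying full precision, 4.1949 ÷ 99.4509 = 0.0421806137501…; keep min(2, 5) = 2 s.f.
Rounded to 2 significant figures: 0.042.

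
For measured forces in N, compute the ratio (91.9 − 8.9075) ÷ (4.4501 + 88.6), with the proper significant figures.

91.9 − 8.9075 = 82.9925, limited to 1 d.p. → 3 s.f.; 4.4501 + 88.6 = 93.0501, limited to 1 d.p. → 3 s.f.
Carrying full precision, 82.9925 ÷ 93.0501 = 0.891911991497…; keep min(3, 3) = 3 s.f.
Rounded to 3 significant figures: 0.892.

0.892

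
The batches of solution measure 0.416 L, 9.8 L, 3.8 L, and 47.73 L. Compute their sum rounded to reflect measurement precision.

61.7 L

0.416 L + 9.8 L + 3.8 L + 47.73 L = 61.746 L.
Addition/subtraction keeps the fewest decimal places: 0.416 → 3 decimal places, 9.8 → 1 decimal place, 3.8 → 1 decimal place, 47.73 → 2 decimal places; limit is 1.
Rounded to 1 decimal place: 61.7 L.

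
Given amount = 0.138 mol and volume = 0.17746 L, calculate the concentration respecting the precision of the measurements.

concentration = 0.138 mol ÷ 0.17746 L = 0.777640031556… mol/L.
0.138 has 3 significant figures; 0.17746 has 5.
Division/multiplication keeps the fewest: 3 significant figures.
Rounded: 0.778 mol/L.

0.778 mol/L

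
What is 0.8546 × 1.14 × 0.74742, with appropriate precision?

0.8546 × 1.14 × 0.74742 = 0.72816945048
Multiplication/division keeps the fewest significant figures: 0.8546 → 4 s.f., 1.14 → 3 s.f., 0.74742 → 5 s.f.; limit is 3.
Rounded to 3 significant figures: 0.728.

0.728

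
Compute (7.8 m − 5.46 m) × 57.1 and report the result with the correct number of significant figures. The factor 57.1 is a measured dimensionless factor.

1.3 × 10² m

7.8 m − 5.46 m = 2.34 m; the difference is limited to 1 decimal place (2 s.f.).
Carrying full precision, 2.34 × 57.1 = 133.614 m; 57.1 has 3 s.f., so the result keeps min(2, 3) = 2 s.f.
Rounded to 2 significant figures: 1.3 × 10² m.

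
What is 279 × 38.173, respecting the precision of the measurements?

279 × 38.173 = 10650.267
Multiplication/division keeps the fewest significant figures: 279 → 3 s.f., 38.173 → 5 s.f.; limit is 3.
Rounded to 3 significant figures: 1.07 × 10⁴.

1.07 × 10⁴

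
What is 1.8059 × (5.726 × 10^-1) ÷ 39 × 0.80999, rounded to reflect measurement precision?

0.021

1.8059 × (5.726 × 10^-1) ÷ 39 × 0.80999 = 0.0214763311491…
Multiplication/division keeps the fewest significant figures: 1.8059 → 5 s.f., 5.726 × 10^-1 → 4 s.f., 39 → 2 s.f., 0.80999 → 5 s.f.; limit is 2.
Rounded to 2 significant figures: 0.021.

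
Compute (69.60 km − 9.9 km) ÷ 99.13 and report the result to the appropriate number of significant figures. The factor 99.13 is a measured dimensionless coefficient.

69.60 km − 9.9 km = 59.70 km; the difference is limited to 1 decimal place (3 s.f.).
Carrying full precision, 59.70 ÷ 99.13 = 0.602239483507… km; 99.13 has 4 s.f., so the result keeps min(3, 4) = 3 s.f.
Rounded to 3 significant figures: 0.602 km.

0.602 km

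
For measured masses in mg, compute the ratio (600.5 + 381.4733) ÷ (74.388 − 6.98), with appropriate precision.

14.57

600.5 + 381.4733 = 981.9733, limited to 1 d.p. → 4 s.f.; 74.388 − 6.98 = 67.408, limited to 2 d.p. → 4 s.f.
Carrying full precision, 981.9733 ÷ 67.408 = 14.5676077023…; keep min(4, 4) = 4 s.f.
Rounded to 4 significant figures: 14.57.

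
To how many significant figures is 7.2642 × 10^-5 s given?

5

7.2642 × 10^-5: in scientific notation every digit of the coefficient is significant.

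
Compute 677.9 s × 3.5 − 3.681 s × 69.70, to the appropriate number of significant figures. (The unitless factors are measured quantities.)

2.1 × 10³ s

677.9 × 3.5 = 2372.65 → 2.4 × 10³ s (2 s.f., last digit at the 10^2 place).
3.681 × 69.70 = 256.5657 → 256.6 s (4 s.f., last digit at the 10^-1 place).
Difference: 2116.0843 s; keep the coarser place, 10^2.
Result: 2.1 × 10³ s.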